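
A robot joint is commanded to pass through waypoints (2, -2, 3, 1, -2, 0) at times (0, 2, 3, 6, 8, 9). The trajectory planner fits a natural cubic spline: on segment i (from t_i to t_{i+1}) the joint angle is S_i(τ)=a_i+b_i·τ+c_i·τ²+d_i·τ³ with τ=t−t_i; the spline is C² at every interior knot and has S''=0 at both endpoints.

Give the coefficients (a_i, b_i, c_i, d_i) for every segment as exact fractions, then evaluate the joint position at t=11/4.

Δ: Δ0=-2, Δ1=5, Δ2=-2/3, Δ3=-3/2, Δ4=2
row 1: diag=6, rhs=42; c'=1/6, d'=7
row 2: denom=8−1·1/6=47/6; d'=(-34−1·7)/(47/6)=-246/47
row 3: denom=10−3·18/47=416/47; d'=(-5−3·-246/47)/(416/47)=503/416
row 4: denom=6−2·47/208=577/104; d'=(21−2·503/416)/(577/104)=3865/1154
back: M4=3865/1154
back: M3=503/416−47/208·3865/1154=261/577
back: M2=-246/47−18/47·261/577=-3120/577
back: M1=7−1/6·-3120/577=4559/577
M: M0=0, M1=4559/577, M2=-3120/577, M3=261/577, M4=3865/1154, M5=0
seg 0: a=2, c=M0/2=0, d=(M1−M0)/(6·2)=4559/6924, b=Δ0−h0·(2M0+M1)/6=-8021/1731
seg 1: a=-2, c=M1/2=4559/1154, d=(M2−M1)/(6·1)=-7679/3462, b=Δ1−h1·(2M1+M2)/6=5656/1731
seg 2: a=3, c=M2/2=-1560/577, d=(M3−M2)/(6·3)=1127/3462, b=Δ2−h2·(2M2+M3)/6=15629/3462
seg 3: a=1, c=M3/2=261/1154, d=(M4−M3)/(6·2)=3343/13848, b=Δ3−h3·(2M3+M4)/6=-5051/1731
seg 4: a=-2, c=M4/2=3865/2308, d=(M5−M4)/(6·1)=-3865/6924, b=Δ4−h4·(2M4+M5)/6=3059/3462
t_q=11/4 → seg 1, τ=3/4; S=-2+5656/1731·τ+4559/1154·τ²+-7679/3462·τ³=128293/73856

  seg 0: a=2 b=-8021/1731 c=0 d=4559/6924
  seg 1: a=-2 b=5656/1731 c=4559/1154 d=-7679/3462
  seg 2: a=3 b=15629/3462 c=-1560/577 d=1127/3462
  seg 3: a=1 b=-5051/1731 c=261/1154 d=3343/13848
  seg 4: a=-2 b=3059/3462 c=3865/2308 d=-3865/6924
S(11/4) = 128293/73856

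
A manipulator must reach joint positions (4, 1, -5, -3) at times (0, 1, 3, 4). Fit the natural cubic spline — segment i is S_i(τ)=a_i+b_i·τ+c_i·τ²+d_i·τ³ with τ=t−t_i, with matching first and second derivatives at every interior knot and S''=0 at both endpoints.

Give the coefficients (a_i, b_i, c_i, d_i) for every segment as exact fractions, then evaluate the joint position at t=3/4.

  seg 0: a=4 b=-43/16 c=0 d=-5/16
  seg 1: a=1 b=-29/8 c=-15/16 d=5/8
  seg 2: a=-5 b=1/8 c=45/16 d=-15/16
S(3/4) = 1897/1024

Δ: Δ0=-3, Δ1=-3, Δ2=2
row 1: diag=6, rhs=0; c'=1/3, d'=0
row 2: denom=6−2·1/3=16/3; d'=(30−2·0)/(16/3)=45/8
back: M2=45/8
back: M1=0−1/3·45/8=-15/8
M: M0=0, M1=-15/8, M2=45/8, M3=0
seg 0: a=4, c=M0/2=0, d=(M1−M0)/(6·1)=-5/16, b=Δ0−h0·(2M0+M1)/6=-43/16
seg 1: a=1, c=M1/2=-15/16, d=(M2−M1)/(6·2)=5/8, b=Δ1−h1·(2M1+M2)/6=-29/8
seg 2: a=-5, c=M2/2=45/16, d=(M3−M2)/(6·1)=-15/16, b=Δ2−h2·(2M2+M3)/6=1/8
t_q=3/4 → seg 0, τ=3/4; S=4+-43/16·τ+0·τ²+-5/16·τ³=1897/1024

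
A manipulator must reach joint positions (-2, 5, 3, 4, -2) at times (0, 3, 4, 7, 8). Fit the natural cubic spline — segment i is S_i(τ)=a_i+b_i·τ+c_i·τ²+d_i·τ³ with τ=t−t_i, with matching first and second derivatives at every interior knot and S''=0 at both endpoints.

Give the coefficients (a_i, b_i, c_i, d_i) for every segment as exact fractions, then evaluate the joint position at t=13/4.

  seg 0: a=-2 b=17/4 c=0 d=-23/108
  seg 1: a=5 b=-3/2 c=-23/12 d=17/12
  seg 2: a=3 b=-13/12 c=7/3 d=-67/108
  seg 3: a=4 b=-23/6 c=-13/4 d=13/12
S(13/4) = 1159/256

Δ: Δ0=7/3, Δ1=-2, Δ2=1/3, Δ3=-6
row 1: diag=8, rhs=-26; c'=1/8, d'=-13/4
row 2: denom=8−1·1/8=63/8; d'=(14−1·-13/4)/(63/8)=46/21
row 3: denom=8−3·8/21=48/7; d'=(-38−3·46/21)/(48/7)=-13/2
back: M3=-13/2
back: M2=46/21−8/21·-13/2=14/3
back: M1=-13/4−1/8·14/3=-23/6
M: M0=0, M1=-23/6, M2=14/3, M3=-13/2, M4=0
seg 0: a=-2, c=M0/2=0, d=(M1−M0)/(6·3)=-23/108, b=Δ0−h0·(2M0+M1)/6=17/4
seg 1: a=5, c=M1/2=-23/12, d=(M2−M1)/(6·1)=17/12, b=Δ1−h1·(2M1+M2)/6=-3/2
seg 2: a=3, c=M2/2=7/3, d=(M3−M2)/(6·3)=-67/108, b=Δ2−h2·(2M2+M3)/6=-13/12
seg 3: a=4, c=M3/2=-13/4, d=(M4−M3)/(6·1)=13/12, b=Δ3−h3·(2M3+M4)/6=-23/6
t_q=13/4 → seg 1, τ=1/4; S=5+-3/2·τ+-23/12·τ²+17/12·τ³=1159/256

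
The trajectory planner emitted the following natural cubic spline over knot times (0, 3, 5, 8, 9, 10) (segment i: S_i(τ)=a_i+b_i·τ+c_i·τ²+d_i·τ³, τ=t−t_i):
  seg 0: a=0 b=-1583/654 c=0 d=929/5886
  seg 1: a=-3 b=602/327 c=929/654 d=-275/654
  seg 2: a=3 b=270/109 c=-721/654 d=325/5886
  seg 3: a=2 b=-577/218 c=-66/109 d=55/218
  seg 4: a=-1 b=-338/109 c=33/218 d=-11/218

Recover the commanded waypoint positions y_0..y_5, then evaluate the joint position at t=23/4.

y_0 = S_0(0) = a_0 = 0
y_1 = S_1(0) = a_1 = -3
y_2 = S_2(0) = a_2 = 3
y_3 = S_3(0) = a_3 = 2
y_4 = S_4(0) = a_4 = -1
y_5 = S_4(1) = -4
t_q=23/4 is in segment 2 (τ=3/4); S_2(τ)=59449/13952

y_0=0 y_1=-3 y_2=3 y_3=2 y_4=-1 y_5=-4
S(23/4) = 59449/13952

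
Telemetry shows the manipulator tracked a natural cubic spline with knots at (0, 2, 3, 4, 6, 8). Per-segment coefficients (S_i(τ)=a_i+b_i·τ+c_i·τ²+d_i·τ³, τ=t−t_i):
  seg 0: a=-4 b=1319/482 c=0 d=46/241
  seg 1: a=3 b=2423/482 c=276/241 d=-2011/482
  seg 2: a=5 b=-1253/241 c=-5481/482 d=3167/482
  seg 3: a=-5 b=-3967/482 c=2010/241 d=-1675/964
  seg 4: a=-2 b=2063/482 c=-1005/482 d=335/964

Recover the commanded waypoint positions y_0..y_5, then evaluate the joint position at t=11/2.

y_0 = S_0(0) = a_0 = -4
y_1 = S_1(0) = a_1 = 3
y_2 = S_2(0) = a_2 = 5
y_3 = S_3(0) = a_3 = -5
y_4 = S_4(0) = a_4 = -2
y_5 = S_4(2) = 1
t_q=11/2 is in segment 3 (τ=3/2); S_3(τ)=-34273/7712

y_0=-4 y_1=3 y_2=5 y_3=-5 y_4=-2 y_5=1
S(11/2) = -34273/7712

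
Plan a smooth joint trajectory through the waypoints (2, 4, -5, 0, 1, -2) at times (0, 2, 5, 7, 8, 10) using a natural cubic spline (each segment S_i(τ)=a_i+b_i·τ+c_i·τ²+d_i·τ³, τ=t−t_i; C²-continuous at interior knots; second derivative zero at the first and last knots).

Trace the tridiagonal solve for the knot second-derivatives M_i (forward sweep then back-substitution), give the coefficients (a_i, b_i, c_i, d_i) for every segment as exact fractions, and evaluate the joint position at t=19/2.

Δ: Δ0=1, Δ1=-3, Δ2=5/2, Δ3=1, Δ4=-3/2
row 1: diag=10, rhs=-24; c'=3/10, d'=-12/5
row 2: denom=10−3·3/10=91/10; d'=(33−3·-12/5)/(91/10)=402/91
row 3: denom=6−2·20/91=506/91; d'=(-9−2·402/91)/(506/91)=-1623/506
row 4: denom=6−1·91/506=2945/506; d'=(-15−1·-1623/506)/(2945/506)=-5967/2945
back: M4=-5967/2945
back: M3=-1623/506−91/506·-5967/2945=-8373/2945
back: M2=402/91−20/91·-8373/2945=2970/589
back: M1=-12/5−3/10·2970/589=-11523/2945
M: M0=0, M1=-11523/2945, M2=2970/589, M3=-8373/2945, M4=-5967/2945, M5=0
seg 0: a=2, c=M0/2=0, d=(M1−M0)/(6·2)=-3841/11780, b=Δ0−h0·(2M0+M1)/6=6786/2945
seg 1: a=4, c=M1/2=-11523/5890, d=(M2−M1)/(6·3)=8791/17670, b=Δ1−h1·(2M1+M2)/6=-4737/2945
seg 2: a=-5, c=M2/2=1485/589, d=(M3−M2)/(6·2)=-7741/11780, b=Δ2−h2·(2M2+M3)/6=507/5890
seg 3: a=0, c=M3/2=-8373/5890, d=(M4−M3)/(6·1)=401/2945, b=Δ3−h3·(2M3+M4)/6=13461/5890
seg 4: a=1, c=M4/2=-5967/5890, d=(M5−M4)/(6·2)=1989/11780, b=Δ4−h4·(2M4+M5)/6=-879/5890
t_q=19/2 → seg 4, τ=3/2; S=1+-879/5890·τ+-5967/5890·τ²+1989/11780·τ³=-17593/18848

  seg 0: a=2 b=6786/2945 c=0 d=-3841/11780
  seg 1: a=4 b=-4737/2945 c=-11523/5890 d=8791/17670
  seg 2: a=-5 b=507/5890 c=1485/589 d=-7741/11780
  seg 3: a=0 b=13461/5890 c=-8373/5890 d=401/2945
  seg 4: a=1 b=-879/5890 c=-5967/5890 d=1989/11780
S(19/2) = -17593/18848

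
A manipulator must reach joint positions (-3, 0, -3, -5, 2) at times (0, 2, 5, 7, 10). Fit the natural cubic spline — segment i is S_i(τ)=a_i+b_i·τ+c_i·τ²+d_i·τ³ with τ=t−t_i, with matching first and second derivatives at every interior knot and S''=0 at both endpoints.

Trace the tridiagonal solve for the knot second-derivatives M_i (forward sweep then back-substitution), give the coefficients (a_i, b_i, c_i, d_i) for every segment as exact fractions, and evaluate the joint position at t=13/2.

  seg 0: a=-3 b=349/174 c=0 d=-11/87
  seg 1: a=0 b=85/174 c=-22/29 d=137/1566
  seg 2: a=-3 b=-148/87 c=5/174 d=14/87
  seg 3: a=-5 b=10/29 c=173/174 d=-173/1566
S(13/2) = -1147/232

Δ: Δ0=3/2, Δ1=-1, Δ2=-1, Δ3=7/3
row 1: diag=10, rhs=-15; c'=3/10, d'=-3/2
row 2: denom=10−3·3/10=91/10; d'=(0−3·-3/2)/(91/10)=45/91
row 3: denom=10−2·20/91=870/91; d'=(20−2·45/91)/(870/91)=173/87
back: M3=173/87
back: M2=45/91−20/91·173/87=5/87
back: M1=-3/2−3/10·5/87=-44/29
M: M0=0, M1=-44/29, M2=5/87, M3=173/87, M4=0
seg 0: a=-3, c=M0/2=0, d=(M1−M0)/(6·2)=-11/87, b=Δ0−h0·(2M0+M1)/6=349/174
seg 1: a=0, c=M1/2=-22/29, d=(M2−M1)/(6·3)=137/1566, b=Δ1−h1·(2M1+M2)/6=85/174
seg 2: a=-3, c=M2/2=5/174, d=(M3−M2)/(6·2)=14/87, b=Δ2−h2·(2M2+M3)/6=-148/87
seg 3: a=-5, c=M3/2=173/174, d=(M4−M3)/(6·3)=-173/1566, b=Δ3−h3·(2M3+M4)/6=10/29
t_q=13/2 → seg 2, τ=3/2; S=-3+-148/87·τ+5/174·τ²+14/87·τ³=-1147/232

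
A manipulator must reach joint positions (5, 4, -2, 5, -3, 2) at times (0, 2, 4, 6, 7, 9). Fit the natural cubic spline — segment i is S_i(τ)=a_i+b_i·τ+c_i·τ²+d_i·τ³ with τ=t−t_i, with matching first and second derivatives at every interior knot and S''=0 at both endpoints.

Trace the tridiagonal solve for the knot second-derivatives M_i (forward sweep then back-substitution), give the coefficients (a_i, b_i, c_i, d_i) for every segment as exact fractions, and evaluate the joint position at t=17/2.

Δ: Δ0=-1/2, Δ1=-3, Δ2=7/2, Δ3=-8, Δ4=5/2
row 1: diag=8, rhs=-15; c'=1/4, d'=-15/8
row 2: denom=8−2·1/4=15/2; d'=(39−2·-15/8)/(15/2)=57/10
row 3: denom=6−2·4/15=82/15; d'=(-69−2·57/10)/(82/15)=-603/41
row 4: denom=6−1·15/82=477/82; d'=(63−1·-603/41)/(477/82)=708/53
back: M4=708/53
back: M3=-603/41−15/82·708/53=-909/53
back: M2=57/10−4/15·-909/53=1089/106
back: M1=-15/8−1/4·1089/106=-471/106
M: M0=0, M1=-471/106, M2=1089/106, M3=-909/53, M4=708/53, M5=0
seg 0: a=5, c=M0/2=0, d=(M1−M0)/(6·2)=-157/424, b=Δ0−h0·(2M0+M1)/6=52/53
seg 1: a=4, c=M1/2=-471/212, d=(M2−M1)/(6·2)=65/53, b=Δ1−h1·(2M1+M2)/6=-367/106
seg 2: a=-2, c=M2/2=1089/212, d=(M3−M2)/(6·2)=-969/424, b=Δ2−h2·(2M2+M3)/6=251/106
seg 3: a=5, c=M3/2=-909/106, d=(M4−M3)/(6·1)=539/106, b=Δ3−h3·(2M3+M4)/6=-239/53
seg 4: a=-3, c=M4/2=354/53, d=(M5−M4)/(6·2)=-59/53, b=Δ4−h4·(2M4+M5)/6=-679/106
t_q=17/2 → seg 4, τ=3/2; S=-3+-679/106·τ+354/53·τ²+-59/53·τ³=-567/424

  seg 0: a=5 b=52/53 c=0 d=-157/424
  seg 1: a=4 b=-367/106 c=-471/212 d=65/53
  seg 2: a=-2 b=251/106 c=1089/212 d=-969/424
  seg 3: a=5 b=-239/53 c=-909/106 d=539/106
  seg 4: a=-3 b=-679/106 c=354/53 d=-59/53
S(17/2) = -567/424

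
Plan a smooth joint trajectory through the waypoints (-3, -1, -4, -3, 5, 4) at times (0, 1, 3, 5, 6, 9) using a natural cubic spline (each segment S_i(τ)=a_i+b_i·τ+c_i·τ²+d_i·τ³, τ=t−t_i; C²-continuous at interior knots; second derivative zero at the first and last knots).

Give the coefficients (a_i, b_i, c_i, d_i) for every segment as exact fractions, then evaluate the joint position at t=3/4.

Δ: Δ0=2, Δ1=-3/2, Δ2=1/2, Δ3=8, Δ4=-1/3
row 1: diag=6, rhs=-21; c'=1/3, d'=-7/2
row 2: denom=8−2·1/3=22/3; d'=(12−2·-7/2)/(22/3)=57/22
row 3: denom=6−2·3/11=60/11; d'=(45−2·57/22)/(60/11)=73/10
row 4: denom=8−1·11/60=469/60; d'=(-50−1·73/10)/(469/60)=-3438/469
back: M4=-3438/469
back: M3=73/10−11/60·-3438/469=4054/469
back: M2=57/22−3/11·4054/469=219/938
back: M1=-7/2−1/3·219/938=-1678/469
M: M0=0, M1=-1678/469, M2=219/938, M3=4054/469, M4=-3438/469, M5=0
seg 0: a=-3, c=M0/2=0, d=(M1−M0)/(6·1)=-839/1407, b=Δ0−h0·(2M0+M1)/6=3653/1407
seg 1: a=-1, c=M1/2=-839/469, d=(M2−M1)/(6·2)=3575/11256, b=Δ1−h1·(2M1+M2)/6=1136/1407
seg 2: a=-4, c=M2/2=219/1876, d=(M3−M2)/(6·2)=1127/1608, b=Δ2−h2·(2M2+M3)/6=-7139/2814
seg 3: a=-3, c=M3/2=2027/469, d=(M4−M3)/(6·1)=-3746/1407, b=Δ3−h3·(2M3+M4)/6=8921/1407
seg 4: a=5, c=M4/2=-1719/469, d=(M5−M4)/(6·3)=191/469, b=Δ4−h4·(2M4+M5)/6=9845/1407
t_q=3/4 → seg 0, τ=3/4; S=-3+3653/1407·τ+0·τ²+-839/1407·τ³=-5593/4288

  seg 0: a=-3 b=3653/1407 c=0 d=-839/1407
  seg 1: a=-1 b=1136/1407 c=-839/469 d=3575/11256
  seg 2: a=-4 b=-7139/2814 c=219/1876 d=1127/1608
  seg 3: a=-3 b=8921/1407 c=2027/469 d=-3746/1407
  seg 4: a=5 b=9845/1407 c=-1719/469 d=191/469
S(3/4) = -5593/4288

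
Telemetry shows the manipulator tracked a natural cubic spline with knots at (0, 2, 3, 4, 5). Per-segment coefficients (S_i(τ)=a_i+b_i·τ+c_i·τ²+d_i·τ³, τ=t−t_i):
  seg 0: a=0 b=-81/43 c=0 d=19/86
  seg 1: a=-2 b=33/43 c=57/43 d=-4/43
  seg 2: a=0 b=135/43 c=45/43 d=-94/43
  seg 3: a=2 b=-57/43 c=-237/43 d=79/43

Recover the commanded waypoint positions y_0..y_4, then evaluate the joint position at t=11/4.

y_0=0 y_1=-2 y_2=0 y_3=2 y_4=-3
S(11/4) = -247/344

y_0 = S_0(0) = a_0 = 0
y_1 = S_1(0) = a_1 = -2
y_2 = S_2(0) = a_2 = 0
y_3 = S_3(0) = a_3 = 2
y_4 = S_3(1) = -3
t_q=11/4 is in segment 1 (τ=3/4); S_1(τ)=-247/344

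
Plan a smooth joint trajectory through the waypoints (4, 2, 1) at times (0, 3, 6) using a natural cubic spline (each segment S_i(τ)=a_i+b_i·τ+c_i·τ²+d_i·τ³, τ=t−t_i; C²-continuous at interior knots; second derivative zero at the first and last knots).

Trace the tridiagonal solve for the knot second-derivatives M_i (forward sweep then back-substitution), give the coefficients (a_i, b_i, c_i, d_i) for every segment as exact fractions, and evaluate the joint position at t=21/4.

  seg 0: a=4 b=-3/4 c=0 d=1/108
  seg 1: a=2 b=-1/2 c=1/12 d=-1/108
S(21/4) = 305/256

Δ: Δ0=-2/3, Δ1=-1/3
row 1: diag=12, rhs=2; c'=1/4, d'=1/6
back: M1=1/6
M: M0=0, M1=1/6, M2=0
seg 0: a=4, c=M0/2=0, d=(M1−M0)/(6·3)=1/108, b=Δ0−h0·(2M0+M1)/6=-3/4
seg 1: a=2, c=M1/2=1/12, d=(M2−M1)/(6·3)=-1/108, b=Δ1−h1·(2M1+M2)/6=-1/2
t_q=21/4 → seg 1, τ=9/4; S=2+-1/2·τ+1/12·τ²+-1/108·τ³=305/256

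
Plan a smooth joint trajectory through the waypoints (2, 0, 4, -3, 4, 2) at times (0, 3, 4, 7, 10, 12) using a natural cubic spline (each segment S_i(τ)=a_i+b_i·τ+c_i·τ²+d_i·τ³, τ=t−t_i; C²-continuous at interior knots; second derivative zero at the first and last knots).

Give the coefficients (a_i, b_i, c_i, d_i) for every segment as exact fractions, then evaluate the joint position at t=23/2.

Δ: Δ0=-2/3, Δ1=4, Δ2=-7/3, Δ3=7/3, Δ4=-1
row 1: diag=8, rhs=28; c'=1/8, d'=7/2
row 2: denom=8−1·1/8=63/8; d'=(-38−1·7/2)/(63/8)=-332/63
row 3: denom=12−3·8/21=76/7; d'=(28−3·-332/63)/(76/7)=230/57
row 4: denom=10−3·21/76=697/76; d'=(-20−3·230/57)/(697/76)=-2440/697
back: M4=-2440/697
back: M3=230/57−21/76·-2440/697=10460/2091
back: M2=-332/63−8/21·10460/2091=-15004/2091
back: M1=7/2−1/8·-15004/2091=9194/2091
M: M0=0, M1=9194/2091, M2=-15004/2091, M3=10460/2091, M4=-2440/697, M5=0
seg 0: a=2, c=M0/2=0, d=(M1−M0)/(6·3)=4597/18819, b=Δ0−h0·(2M0+M1)/6=-1997/697
seg 1: a=0, c=M1/2=4597/2091, d=(M2−M1)/(6·1)=-4033/2091, b=Δ1−h1·(2M1+M2)/6=2600/697
seg 2: a=4, c=M2/2=-7502/2091, d=(M3−M2)/(6·3)=4244/6273, b=Δ2−h2·(2M2+M3)/6=4895/2091
seg 3: a=-3, c=M3/2=5230/2091, d=(M4−M3)/(6·3)=-8890/18819, b=Δ3−h3·(2M3+M4)/6=-113/123
seg 4: a=4, c=M4/2=-1220/697, d=(M5−M4)/(6·2)=610/2091, b=Δ4−h4·(2M4+M5)/6=2789/2091
t_q=23/2 → seg 4, τ=3/2; S=4+2789/2091·τ+-1220/697·τ²+610/2091·τ³=8495/2788

  seg 0: a=2 b=-1997/697 c=0 d=4597/18819
  seg 1: a=0 b=2600/697 c=4597/2091 d=-4033/2091
  seg 2: a=4 b=4895/2091 c=-7502/2091 d=4244/6273
  seg 3: a=-3 b=-113/123 c=5230/2091 d=-8890/18819
  seg 4: a=4 b=2789/2091 c=-1220/697 d=610/2091
S(23/2) = 8495/2788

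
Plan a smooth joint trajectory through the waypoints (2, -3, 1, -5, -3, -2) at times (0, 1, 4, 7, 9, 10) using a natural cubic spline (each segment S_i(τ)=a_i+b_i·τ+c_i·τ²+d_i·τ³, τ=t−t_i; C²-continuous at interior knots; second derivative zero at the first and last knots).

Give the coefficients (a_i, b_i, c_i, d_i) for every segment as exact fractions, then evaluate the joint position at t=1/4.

Δ: Δ0=-5, Δ1=4/3, Δ2=-2, Δ3=1, Δ4=1
row 1: diag=8, rhs=38; c'=3/8, d'=19/4
row 2: denom=12−3·3/8=87/8; d'=(-20−3·19/4)/(87/8)=-274/87
row 3: denom=10−3·8/29=266/29; d'=(18−3·-274/87)/(266/29)=398/133
row 4: denom=6−2·29/133=740/133; d'=(0−2·398/133)/(740/133)=-199/185
back: M4=-199/185
back: M3=398/133−29/133·-199/185=597/185
back: M2=-274/87−8/29·597/185=-2242/555
back: M1=19/4−3/8·-2242/555=1159/185
M: M0=0, M1=1159/185, M2=-2242/555, M3=597/185, M4=-199/185, M5=0
seg 0: a=2, c=M0/2=0, d=(M1−M0)/(6·1)=1159/1110, b=Δ0−h0·(2M0+M1)/6=-6709/1110
seg 1: a=-3, c=M1/2=1159/370, d=(M2−M1)/(6·3)=-5719/9990, b=Δ1−h1·(2M1+M2)/6=-1616/555
seg 2: a=1, c=M2/2=-1121/555, d=(M3−M2)/(6·3)=109/270, b=Δ2−h2·(2M2+M3)/6=473/1110
seg 3: a=-5, c=M3/2=597/370, d=(M4−M3)/(6·2)=-199/555, b=Δ3−h3·(2M3+M4)/6=-88/111
seg 4: a=-3, c=M4/2=-199/370, d=(M5−M4)/(6·1)=199/1110, b=Δ4−h4·(2M4+M5)/6=754/555
t_q=1/4 → seg 0, τ=1/4; S=2+-6709/1110·τ+0·τ²+1159/1110·τ³=2393/4736

  seg 0: a=2 b=-6709/1110 c=0 d=1159/1110
  seg 1: a=-3 b=-1616/555 c=1159/370 d=-5719/9990
  seg 2: a=1 b=473/1110 c=-1121/555 d=109/270
  seg 3: a=-5 b=-88/111 c=597/370 d=-199/555
  seg 4: a=-3 b=754/555 c=-199/370 d=199/1110
S(1/4) = 2393/4736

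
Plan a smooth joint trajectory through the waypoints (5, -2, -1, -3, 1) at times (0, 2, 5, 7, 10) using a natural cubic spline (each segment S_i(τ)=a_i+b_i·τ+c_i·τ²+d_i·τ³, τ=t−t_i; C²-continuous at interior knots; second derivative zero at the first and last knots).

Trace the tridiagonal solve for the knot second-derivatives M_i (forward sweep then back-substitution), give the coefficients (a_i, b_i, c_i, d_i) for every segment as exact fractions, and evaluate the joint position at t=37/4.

Δ: Δ0=-7/2, Δ1=1/3, Δ2=-1, Δ3=4/3
row 1: diag=10, rhs=23; c'=3/10, d'=23/10
row 2: denom=10−3·3/10=91/10; d'=(-8−3·23/10)/(91/10)=-149/91
row 3: denom=10−2·20/91=870/91; d'=(14−2·-149/91)/(870/91)=262/145
back: M3=262/145
back: M2=-149/91−20/91·262/145=-59/29
back: M1=23/10−3/10·-59/29=422/145
M: M0=0, M1=422/145, M2=-59/29, M3=262/145, M4=0
seg 0: a=5, c=M0/2=0, d=(M1−M0)/(6·2)=211/870, b=Δ0−h0·(2M0+M1)/6=-3889/870
seg 1: a=-2, c=M1/2=211/145, d=(M2−M1)/(6·3)=-239/870, b=Δ1−h1·(2M1+M2)/6=-1357/870
seg 2: a=-1, c=M2/2=-59/58, d=(M3−M2)/(6·2)=557/1740, b=Δ2−h2·(2M2+M3)/6=-107/435
seg 3: a=-3, c=M3/2=131/145, d=(M4−M3)/(6·3)=-131/1305, b=Δ3−h3·(2M3+M4)/6=-206/435
t_q=37/4 → seg 3, τ=9/4; S=-3+-206/435·τ+131/145·τ²+-131/1305·τ³=-1179/1856

  seg 0: a=5 b=-3889/870 c=0 d=211/870
  seg 1: a=-2 b=-1357/870 c=211/145 d=-239/870
  seg 2: a=-1 b=-107/435 c=-59/58 d=557/1740
  seg 3: a=-3 b=-206/435 c=131/145 d=-131/1305
S(37/4) = -1179/1856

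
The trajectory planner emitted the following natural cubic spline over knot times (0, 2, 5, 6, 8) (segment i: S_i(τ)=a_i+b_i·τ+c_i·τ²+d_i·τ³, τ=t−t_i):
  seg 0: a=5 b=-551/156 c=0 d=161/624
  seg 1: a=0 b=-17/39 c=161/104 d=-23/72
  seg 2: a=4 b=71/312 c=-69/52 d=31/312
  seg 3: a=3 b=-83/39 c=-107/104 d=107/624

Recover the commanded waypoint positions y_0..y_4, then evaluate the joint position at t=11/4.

y_0 = S_0(0) = a_0 = 5
y_1 = S_1(0) = a_1 = 0
y_2 = S_2(0) = a_2 = 4
y_3 = S_3(0) = a_3 = 3
y_4 = S_3(2) = -4
t_q=11/4 is in segment 1 (τ=3/4); S_1(τ)=2723/6656

y_0=5 y_1=0 y_2=4 y_3=3 y_4=-4
S(11/4) = 2723/6656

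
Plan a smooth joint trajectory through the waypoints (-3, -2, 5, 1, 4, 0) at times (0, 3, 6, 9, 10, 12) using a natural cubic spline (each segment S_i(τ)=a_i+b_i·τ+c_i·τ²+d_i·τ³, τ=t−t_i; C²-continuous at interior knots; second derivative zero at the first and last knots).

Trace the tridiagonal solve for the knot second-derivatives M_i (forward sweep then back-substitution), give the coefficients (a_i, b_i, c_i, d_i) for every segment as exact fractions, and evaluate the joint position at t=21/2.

  seg 0: a=-3 b=-1183/1899 c=0 d=1816/17091
  seg 1: a=-2 b=4265/1899 c=1816/1899 d=-5282/17091
  seg 2: a=5 b=-685/1899 c=-3466/1899 d=8551/17091
  seg 3: a=1 b=4172/1899 c=565/211 d=-3560/1899
  seg 4: a=4 b=3662/1899 c=-1865/633 d=1865/3798
S(21/2) = 43439/10128

Δ: Δ0=1/3, Δ1=7/3, Δ2=-4/3, Δ3=3, Δ4=-2
row 1: diag=12, rhs=12; c'=1/4, d'=1
row 2: denom=12−3·1/4=45/4; d'=(-22−3·1)/(45/4)=-20/9
row 3: denom=8−3·4/15=36/5; d'=(26−3·-20/9)/(36/5)=245/54
row 4: denom=6−1·5/36=211/36; d'=(-30−1·245/54)/(211/36)=-3730/633
back: M4=-3730/633
back: M3=245/54−5/36·-3730/633=1130/211
back: M2=-20/9−4/15·1130/211=-6932/1899
back: M1=1−1/4·-6932/1899=3632/1899
M: M0=0, M1=3632/1899, M2=-6932/1899, M3=1130/211, M4=-3730/633, M5=0
seg 0: a=-3, c=M0/2=0, d=(M1−M0)/(6·3)=1816/17091, b=Δ0−h0·(2M0+M1)/6=-1183/1899
seg 1: a=-2, c=M1/2=1816/1899, d=(M2−M1)/(6·3)=-5282/17091, b=Δ1−h1·(2M1+M2)/6=4265/1899
seg 2: a=5, c=M2/2=-3466/1899, d=(M3−M2)/(6·3)=8551/17091, b=Δ2−h2·(2M2+M3)/6=-685/1899
seg 3: a=1, c=M3/2=565/211, d=(M4−M3)/(6·1)=-3560/1899, b=Δ3−h3·(2M3+M4)/6=4172/1899
seg 4: a=4, c=M4/2=-1865/633, d=(M5−M4)/(6·2)=1865/3798, b=Δ4−h4·(2M4+M5)/6=3662/1899
t_q=21/2 → seg 4, τ=1/2; S=4+3662/1899·τ+-1865/633·τ²+1865/3798·τ³=43439/10128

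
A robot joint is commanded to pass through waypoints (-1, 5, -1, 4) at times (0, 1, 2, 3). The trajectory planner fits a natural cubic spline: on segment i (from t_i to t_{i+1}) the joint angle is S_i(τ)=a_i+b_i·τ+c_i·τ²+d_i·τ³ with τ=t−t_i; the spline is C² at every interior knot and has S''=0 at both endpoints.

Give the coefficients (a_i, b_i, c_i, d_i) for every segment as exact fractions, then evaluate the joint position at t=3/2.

  seg 0: a=-1 b=149/15 c=0 d=-59/15
  seg 1: a=5 b=-28/15 c=-59/5 d=23/3
  seg 2: a=-1 b=-37/15 c=56/5 d=-56/15
S(3/2) = 83/40

Δ: Δ0=6, Δ1=-6, Δ2=5
row 1: diag=4, rhs=-72; c'=1/4, d'=-18
row 2: denom=4−1·1/4=15/4; d'=(66−1·-18)/(15/4)=112/5
back: M2=112/5
back: M1=-18−1/4·112/5=-118/5
M: M0=0, M1=-118/5, M2=112/5, M3=0
seg 0: a=-1, c=M0/2=0, d=(M1−M0)/(6·1)=-59/15, b=Δ0−h0·(2M0+M1)/6=149/15
seg 1: a=5, c=M1/2=-59/5, d=(M2−M1)/(6·1)=23/3, b=Δ1−h1·(2M1+M2)/6=-28/15
seg 2: a=-1, c=M2/2=56/5, d=(M3−M2)/(6·1)=-56/15, b=Δ2−h2·(2M2+M3)/6=-37/15
t_q=3/2 → seg 1, τ=1/2; S=5+-28/15·τ+-59/5·τ²+23/3·τ³=83/40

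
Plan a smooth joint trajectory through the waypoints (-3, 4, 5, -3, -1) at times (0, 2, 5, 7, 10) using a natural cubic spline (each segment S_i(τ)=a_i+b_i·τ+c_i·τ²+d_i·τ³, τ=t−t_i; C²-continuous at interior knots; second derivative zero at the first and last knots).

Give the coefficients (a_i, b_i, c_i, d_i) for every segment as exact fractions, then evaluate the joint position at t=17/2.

  seg 0: a=-3 b=3337/870 c=0 d=-73/870
  seg 1: a=4 b=2461/870 c=-73/145 d=-857/7830
  seg 2: a=5 b=-1369/435 c=-259/174 d=77/145
  seg 3: a=-3 b=-1187/435 c=1477/870 d=-1477/7830
S(17/2) = -9071/2320

Δ: Δ0=7/2, Δ1=1/3, Δ2=-4, Δ3=2/3
row 1: diag=10, rhs=-19; c'=3/10, d'=-19/10
row 2: denom=10−3·3/10=91/10; d'=(-26−3·-19/10)/(91/10)=-29/13
row 3: denom=10−2·20/91=870/91; d'=(28−2·-29/13)/(870/91)=1477/435
back: M3=1477/435
back: M2=-29/13−20/91·1477/435=-259/87
back: M1=-19/10−3/10·-259/87=-146/145
M: M0=0, M1=-146/145, M2=-259/87, M3=1477/435, M4=0
seg 0: a=-3, c=M0/2=0, d=(M1−M0)/(6·2)=-73/870, b=Δ0−h0·(2M0+M1)/6=3337/870
seg 1: a=4, c=M1/2=-73/145, d=(M2−M1)/(6·3)=-857/7830, b=Δ1−h1·(2M1+M2)/6=2461/870
seg 2: a=5, c=M2/2=-259/174, d=(M3−M2)/(6·2)=77/145, b=Δ2−h2·(2M2+M3)/6=-1369/435
seg 3: a=-3, c=M3/2=1477/870, d=(M4−M3)/(6·3)=-1477/7830, b=Δ3−h3·(2M3+M4)/6=-1187/435
t_q=17/2 → seg 3, τ=3/2; S=-3+-1187/435·τ+1477/870·τ²+-1477/7830·τ³=-9071/2320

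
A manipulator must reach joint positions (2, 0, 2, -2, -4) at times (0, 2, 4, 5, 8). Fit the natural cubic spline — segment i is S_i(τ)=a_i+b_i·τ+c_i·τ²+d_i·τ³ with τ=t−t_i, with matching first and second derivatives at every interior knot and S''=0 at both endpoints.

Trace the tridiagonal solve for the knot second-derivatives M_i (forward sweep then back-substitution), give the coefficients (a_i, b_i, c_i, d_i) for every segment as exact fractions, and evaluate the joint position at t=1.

  seg 0: a=2 b=-529/258 c=0 d=271/1032
  seg 1: a=0 b=142/129 c=271/172 d=-839/1032
  seg 2: a=2 b=-607/258 c=-142/43 d=427/258
  seg 3: a=-2 b=-515/129 c=143/86 d=-143/774
S(1) = 73/344

Δ: Δ0=-1, Δ1=1, Δ2=-4, Δ3=-2/3
row 1: diag=8, rhs=12; c'=1/4, d'=3/2
row 2: denom=6−2·1/4=11/2; d'=(-30−2·3/2)/(11/2)=-6
row 3: denom=8−1·2/11=86/11; d'=(20−1·-6)/(86/11)=143/43
back: M3=143/43
back: M2=-6−2/11·143/43=-284/43
back: M1=3/2−1/4·-284/43=271/86
M: M0=0, M1=271/86, M2=-284/43, M3=143/43, M4=0
seg 0: a=2, c=M0/2=0, d=(M1−M0)/(6·2)=271/1032, b=Δ0−h0·(2M0+M1)/6=-529/258
seg 1: a=0, c=M1/2=271/172, d=(M2−M1)/(6·2)=-839/1032, b=Δ1−h1·(2M1+M2)/6=142/129
seg 2: a=2, c=M2/2=-142/43, d=(M3−M2)/(6·1)=427/258, b=Δ2−h2·(2M2+M3)/6=-607/258
seg 3: a=-2, c=M3/2=143/86, d=(M4−M3)/(6·3)=-143/774, b=Δ3−h3·(2M3+M4)/6=-515/129
t_q=1 → seg 0, τ=1; S=2+-529/258·τ+0·τ²+271/1032·τ³=73/344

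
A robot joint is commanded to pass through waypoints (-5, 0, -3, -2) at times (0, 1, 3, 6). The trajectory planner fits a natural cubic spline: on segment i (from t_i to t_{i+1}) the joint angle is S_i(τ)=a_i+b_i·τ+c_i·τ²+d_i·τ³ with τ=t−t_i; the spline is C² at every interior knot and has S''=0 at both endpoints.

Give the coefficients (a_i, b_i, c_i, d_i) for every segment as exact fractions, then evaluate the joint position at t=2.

  seg 0: a=-5 b=523/84 c=0 d=-103/84
  seg 1: a=0 b=107/42 c=-103/28 d=139/168
  seg 2: a=-3 b=-47/21 c=9/7 d=-1/7
S(2) = -17/56

Δ: Δ0=5, Δ1=-3/2, Δ2=1/3
row 1: diag=6, rhs=-39; c'=1/3, d'=-13/2
row 2: denom=10−2·1/3=28/3; d'=(11−2·-13/2)/(28/3)=18/7
back: M2=18/7
back: M1=-13/2−1/3·18/7=-103/14
M: M0=0, M1=-103/14, M2=18/7, M3=0
seg 0: a=-5, c=M0/2=0, d=(M1−M0)/(6·1)=-103/84, b=Δ0−h0·(2M0+M1)/6=523/84
seg 1: a=0, c=M1/2=-103/28, d=(M2−M1)/(6·2)=139/168, b=Δ1−h1·(2M1+M2)/6=107/42
seg 2: a=-3, c=M2/2=9/7, d=(M3−M2)/(6·3)=-1/7, b=Δ2−h2·(2M2+M3)/6=-47/21
t_q=2 → seg 1, τ=1; S=0+107/42·τ+-103/28·τ²+139/168·τ³=-17/56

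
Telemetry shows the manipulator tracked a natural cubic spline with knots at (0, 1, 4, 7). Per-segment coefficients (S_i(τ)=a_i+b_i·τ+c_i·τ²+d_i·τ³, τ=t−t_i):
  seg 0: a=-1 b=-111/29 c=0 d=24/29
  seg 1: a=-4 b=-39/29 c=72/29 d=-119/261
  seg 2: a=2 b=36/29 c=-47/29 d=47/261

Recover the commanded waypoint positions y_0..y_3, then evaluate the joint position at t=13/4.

y_0 = S_0(0) = a_0 = -1
y_1 = S_1(0) = a_1 = -4
y_2 = S_2(0) = a_2 = 2
y_3 = S_2(3) = -4
t_q=13/4 is in segment 1 (τ=9/4); S_1(τ)=649/1856

y_0=-1 y_1=-4 y_2=2 y_3=-4
S(13/4) = 649/1856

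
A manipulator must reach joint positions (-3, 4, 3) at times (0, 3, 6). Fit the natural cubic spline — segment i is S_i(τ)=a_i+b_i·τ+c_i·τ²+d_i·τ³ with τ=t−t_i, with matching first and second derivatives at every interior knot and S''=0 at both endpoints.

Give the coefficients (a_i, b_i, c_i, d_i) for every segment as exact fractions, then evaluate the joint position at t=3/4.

Δ: Δ0=7/3, Δ1=-1/3
row 1: diag=12, rhs=-16; c'=1/4, d'=-4/3
back: M1=-4/3
M: M0=0, M1=-4/3, M2=0
seg 0: a=-3, c=M0/2=0, d=(M1−M0)/(6·3)=-2/27, b=Δ0−h0·(2M0+M1)/6=3
seg 1: a=4, c=M1/2=-2/3, d=(M2−M1)/(6·3)=2/27, b=Δ1−h1·(2M1+M2)/6=1
t_q=3/4 → seg 0, τ=3/4; S=-3+3·τ+0·τ²+-2/27·τ³=-25/32

  seg 0: a=-3 b=3 c=0 d=-2/27
  seg 1: a=4 b=1 c=-2/3 d=2/27
S(3/4) = -25/32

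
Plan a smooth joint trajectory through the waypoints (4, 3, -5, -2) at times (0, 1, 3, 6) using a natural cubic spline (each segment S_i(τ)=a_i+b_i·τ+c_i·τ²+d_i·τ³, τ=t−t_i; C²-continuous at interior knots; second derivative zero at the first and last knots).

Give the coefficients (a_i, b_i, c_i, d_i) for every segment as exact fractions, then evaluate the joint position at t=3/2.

Δ: Δ0=-1, Δ1=-4, Δ2=1
row 1: diag=6, rhs=-18; c'=1/3, d'=-3
row 2: denom=10−2·1/3=28/3; d'=(30−2·-3)/(28/3)=27/7
back: M2=27/7
back: M1=-3−1/3·27/7=-30/7
M: M0=0, M1=-30/7, M2=27/7, M3=0
seg 0: a=4, c=M0/2=0, d=(M1−M0)/(6·1)=-5/7, b=Δ0−h0·(2M0+M1)/6=-2/7
seg 1: a=3, c=M1/2=-15/7, d=(M2−M1)/(6·2)=19/28, b=Δ1−h1·(2M1+M2)/6=-17/7
seg 2: a=-5, c=M2/2=27/14, d=(M3−M2)/(6·3)=-3/14, b=Δ2−h2·(2M2+M3)/6=-20/7
t_q=3/2 → seg 1, τ=1/2; S=3+-17/7·τ+-15/7·τ²+19/28·τ³=299/224

  seg 0: a=4 b=-2/7 c=0 d=-5/7
  seg 1: a=3 b=-17/7 c=-15/7 d=19/28
  seg 2: a=-5 b=-20/7 c=27/14 d=-3/14
S(3/2) = 299/224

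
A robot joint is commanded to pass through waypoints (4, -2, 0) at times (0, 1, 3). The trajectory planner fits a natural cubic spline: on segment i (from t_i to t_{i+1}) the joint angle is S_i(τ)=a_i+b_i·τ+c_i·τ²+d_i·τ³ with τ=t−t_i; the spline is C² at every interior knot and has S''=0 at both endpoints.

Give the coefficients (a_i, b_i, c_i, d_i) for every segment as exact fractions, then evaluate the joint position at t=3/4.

  seg 0: a=4 b=-43/6 c=0 d=7/6
  seg 1: a=-2 b=-11/3 c=7/2 d=-7/12
S(3/4) = -113/128

Δ: Δ0=-6, Δ1=1
row 1: diag=6, rhs=42; c'=1/3, d'=7
back: M1=7
M: M0=0, M1=7, M2=0
seg 0: a=4, c=M0/2=0, d=(M1−M0)/(6·1)=7/6, b=Δ0−h0·(2M0+M1)/6=-43/6
seg 1: a=-2, c=M1/2=7/2, d=(M2−M1)/(6·2)=-7/12, b=Δ1−h1·(2M1+M2)/6=-11/3
t_q=3/4 → seg 0, τ=3/4; S=4+-43/6·τ+0·τ²+7/6·τ³=-113/128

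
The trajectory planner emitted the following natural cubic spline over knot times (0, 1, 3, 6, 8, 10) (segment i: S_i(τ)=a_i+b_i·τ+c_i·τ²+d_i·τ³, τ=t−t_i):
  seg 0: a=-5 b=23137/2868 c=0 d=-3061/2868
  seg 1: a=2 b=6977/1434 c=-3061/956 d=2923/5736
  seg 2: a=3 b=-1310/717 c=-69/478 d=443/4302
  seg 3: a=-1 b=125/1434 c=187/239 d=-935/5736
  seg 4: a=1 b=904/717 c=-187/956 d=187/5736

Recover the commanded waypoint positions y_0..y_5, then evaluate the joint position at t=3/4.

y_0 = S_0(0) = a_0 = -5
y_1 = S_1(0) = a_1 = 2
y_2 = S_2(0) = a_2 = 3
y_3 = S_3(0) = a_3 = -1
y_4 = S_4(0) = a_4 = 1
y_5 = S_4(2) = 3
t_q=3/4 is in segment 0 (τ=3/4); S_0(τ)=36723/61184

y_0=-5 y_1=2 y_2=3 y_3=-1 y_4=1 y_5=3
S(3/4) = 36723/61184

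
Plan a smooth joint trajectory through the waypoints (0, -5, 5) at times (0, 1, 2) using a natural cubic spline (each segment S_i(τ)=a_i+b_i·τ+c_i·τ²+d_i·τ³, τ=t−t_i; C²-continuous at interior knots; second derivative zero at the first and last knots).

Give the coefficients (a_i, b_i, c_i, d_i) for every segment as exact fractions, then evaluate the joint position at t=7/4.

  seg 0: a=0 b=-35/4 c=0 d=15/4
  seg 1: a=-5 b=5/2 c=45/4 d=-15/4
S(7/4) = 415/256

Δ: Δ0=-5, Δ1=10
row 1: diag=4, rhs=90; c'=1/4, d'=45/2
back: M1=45/2
M: M0=0, M1=45/2, M2=0
seg 0: a=0, c=M0/2=0, d=(M1−M0)/(6·1)=15/4, b=Δ0−h0·(2M0+M1)/6=-35/4
seg 1: a=-5, c=M1/2=45/4, d=(M2−M1)/(6·1)=-15/4, b=Δ1−h1·(2M1+M2)/6=5/2
t_q=7/4 → seg 1, τ=3/4; S=-5+5/2·τ+45/4·τ²+-15/4·τ³=415/256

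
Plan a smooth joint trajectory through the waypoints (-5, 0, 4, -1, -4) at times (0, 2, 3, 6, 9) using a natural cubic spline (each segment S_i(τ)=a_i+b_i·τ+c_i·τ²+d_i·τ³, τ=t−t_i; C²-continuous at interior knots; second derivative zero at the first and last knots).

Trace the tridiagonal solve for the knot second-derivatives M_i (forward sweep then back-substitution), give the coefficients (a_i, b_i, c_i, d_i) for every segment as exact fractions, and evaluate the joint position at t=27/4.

  seg 0: a=-5 b=437/255 c=0 d=401/2040
  seg 1: a=0 b=2077/510 c=401/340 d=-1277/1020
  seg 2: a=4 b=2729/1020 c=-219/85 d=691/1836
  seg 3: a=-1 b=-1337/510 c=827/1020 d=-827/9180
S(27/4) = -55447/21760

Δ: Δ0=5/2, Δ1=4, Δ2=-5/3, Δ3=-1
row 1: diag=6, rhs=9; c'=1/6, d'=3/2
row 2: denom=8−1·1/6=47/6; d'=(-34−1·3/2)/(47/6)=-213/47
row 3: denom=12−3·18/47=510/47; d'=(4−3·-213/47)/(510/47)=827/510
back: M3=827/510
back: M2=-213/47−18/47·827/510=-438/85
back: M1=3/2−1/6·-438/85=401/170
M: M0=0, M1=401/170, M2=-438/85, M3=827/510, M4=0
seg 0: a=-5, c=M0/2=0, d=(M1−M0)/(6·2)=401/2040, b=Δ0−h0·(2M0+M1)/6=437/255
seg 1: a=0, c=M1/2=401/340, d=(M2−M1)/(6·1)=-1277/1020, b=Δ1−h1·(2M1+M2)/6=2077/510
seg 2: a=4, c=M2/2=-219/85, d=(M3−M2)/(6·3)=691/1836, b=Δ2−h2·(2M2+M3)/6=2729/1020
seg 3: a=-1, c=M3/2=827/1020, d=(M4−M3)/(6·3)=-827/9180, b=Δ3−h3·(2M3+M4)/6=-1337/510
t_q=27/4 → seg 3, τ=3/4; S=-1+-1337/510·τ+827/1020·τ²+-827/9180·τ³=-55447/21760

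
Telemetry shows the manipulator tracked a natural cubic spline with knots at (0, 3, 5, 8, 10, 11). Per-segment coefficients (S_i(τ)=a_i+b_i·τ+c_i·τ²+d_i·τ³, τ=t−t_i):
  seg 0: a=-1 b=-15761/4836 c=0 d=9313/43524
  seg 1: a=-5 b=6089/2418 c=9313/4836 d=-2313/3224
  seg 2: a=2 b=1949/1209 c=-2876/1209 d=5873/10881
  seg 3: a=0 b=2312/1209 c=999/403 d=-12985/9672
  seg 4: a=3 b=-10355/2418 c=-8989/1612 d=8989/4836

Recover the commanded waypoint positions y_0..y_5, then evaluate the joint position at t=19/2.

y_0 = S_0(0) = a_0 = -1
y_1 = S_1(0) = a_1 = -5
y_2 = S_2(0) = a_2 = 2
y_3 = S_3(0) = a_3 = 0
y_4 = S_4(0) = a_4 = 3
y_5 = S_4(1) = -5
t_q=19/2 is in segment 3 (τ=3/2); S_3(τ)=100975/25792

y_0=-1 y_1=-5 y_2=2 y_3=0 y_4=3 y_5=-5
S(19/2) = 100975/25792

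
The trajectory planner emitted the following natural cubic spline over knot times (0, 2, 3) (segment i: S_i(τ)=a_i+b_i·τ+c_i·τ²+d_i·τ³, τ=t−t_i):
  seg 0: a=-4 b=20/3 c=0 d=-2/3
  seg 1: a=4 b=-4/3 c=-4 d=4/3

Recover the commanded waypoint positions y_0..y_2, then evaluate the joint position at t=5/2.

y_0 = S_0(0) = a_0 = -4
y_1 = S_1(0) = a_1 = 4
y_2 = S_1(1) = 0
t_q=5/2 is in segment 1 (τ=1/2); S_1(τ)=5/2

y_0=-4 y_1=4 y_2=0
S(5/2) = 5/2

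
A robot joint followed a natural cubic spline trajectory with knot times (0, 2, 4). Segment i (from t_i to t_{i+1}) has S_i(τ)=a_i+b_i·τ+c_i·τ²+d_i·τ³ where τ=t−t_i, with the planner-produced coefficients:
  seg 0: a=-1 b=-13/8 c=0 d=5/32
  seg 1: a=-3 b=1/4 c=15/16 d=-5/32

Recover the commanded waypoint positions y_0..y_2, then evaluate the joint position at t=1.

y_0=-1 y_1=-3 y_2=0
S(1) = -79/32

y_0 = S_0(0) = a_0 = -1
y_1 = S_1(0) = a_1 = -3
y_2 = S_1(2) = 0
t_q=1 is in segment 0 (τ=1); S_0(τ)=-79/32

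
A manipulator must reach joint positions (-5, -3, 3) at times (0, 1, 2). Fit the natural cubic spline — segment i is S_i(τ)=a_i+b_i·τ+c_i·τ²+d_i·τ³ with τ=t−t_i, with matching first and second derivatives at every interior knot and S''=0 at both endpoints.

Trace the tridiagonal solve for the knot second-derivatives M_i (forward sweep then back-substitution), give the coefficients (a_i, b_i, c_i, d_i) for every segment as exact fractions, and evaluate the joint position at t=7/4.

  seg 0: a=-5 b=1 c=0 d=1
  seg 1: a=-3 b=4 c=3 d=-1
S(7/4) = 81/64

Δ: Δ0=2, Δ1=6
row 1: diag=4, rhs=24; c'=1/4, d'=6
back: M1=6
M: M0=0, M1=6, M2=0
seg 0: a=-5, c=M0/2=0, d=(M1−M0)/(6·1)=1, b=Δ0−h0·(2M0+M1)/6=1
seg 1: a=-3, c=M1/2=3, d=(M2−M1)/(6·1)=-1, b=Δ1−h1·(2M1+M2)/6=4
t_q=7/4 → seg 1, τ=3/4; S=-3+4·τ+3·τ²+-1·τ³=81/64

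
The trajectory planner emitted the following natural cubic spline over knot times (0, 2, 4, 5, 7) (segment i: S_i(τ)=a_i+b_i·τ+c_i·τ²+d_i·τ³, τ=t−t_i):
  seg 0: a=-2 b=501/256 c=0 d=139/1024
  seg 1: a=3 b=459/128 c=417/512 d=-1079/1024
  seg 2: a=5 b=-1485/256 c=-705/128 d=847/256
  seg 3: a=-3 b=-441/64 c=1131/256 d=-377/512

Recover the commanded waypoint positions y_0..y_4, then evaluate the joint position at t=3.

y_0 = S_0(0) = a_0 = -2
y_1 = S_1(0) = a_1 = 3
y_2 = S_2(0) = a_2 = 5
y_3 = S_3(0) = a_3 = -3
y_4 = S_3(2) = -5
t_q=3 is in segment 1 (τ=1); S_1(τ)=6499/1024

y_0=-2 y_1=3 y_2=5 y_3=-3 y_4=-5
S(3) = 6499/1024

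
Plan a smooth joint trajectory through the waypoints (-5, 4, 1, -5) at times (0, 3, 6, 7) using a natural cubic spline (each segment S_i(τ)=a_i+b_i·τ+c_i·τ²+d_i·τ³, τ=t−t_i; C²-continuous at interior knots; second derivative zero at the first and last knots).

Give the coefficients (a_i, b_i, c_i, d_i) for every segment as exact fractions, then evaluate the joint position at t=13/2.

  seg 0: a=-5 b=104/29 c=0 d=-17/261
  seg 1: a=4 b=53/29 c=-17/29 d=-31/261
  seg 2: a=1 b=-142/29 c=-48/29 d=16/29
S(13/2) = -52/29

Δ: Δ0=3, Δ1=-1, Δ2=-6
row 1: diag=12, rhs=-24; c'=1/4, d'=-2
row 2: denom=8−3·1/4=29/4; d'=(-30−3·-2)/(29/4)=-96/29
back: M2=-96/29
back: M1=-2−1/4·-96/29=-34/29
M: M0=0, M1=-34/29, M2=-96/29, M3=0
seg 0: a=-5, c=M0/2=0, d=(M1−M0)/(6·3)=-17/261, b=Δ0−h0·(2M0+M1)/6=104/29
seg 1: a=4, c=M1/2=-17/29, d=(M2−M1)/(6·3)=-31/261, b=Δ1−h1·(2M1+M2)/6=53/29
seg 2: a=1, c=M2/2=-48/29, d=(M3−M2)/(6·1)=16/29, b=Δ2−h2·(2M2+M3)/6=-142/29
t_q=13/2 → seg 2, τ=1/2; S=1+-142/29·τ+-48/29·τ²+16/29·τ³=-52/29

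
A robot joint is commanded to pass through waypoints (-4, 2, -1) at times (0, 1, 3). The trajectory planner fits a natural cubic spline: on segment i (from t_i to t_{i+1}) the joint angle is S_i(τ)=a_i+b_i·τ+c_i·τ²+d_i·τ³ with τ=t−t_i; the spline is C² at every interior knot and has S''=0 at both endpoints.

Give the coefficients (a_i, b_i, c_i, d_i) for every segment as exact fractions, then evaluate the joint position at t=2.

Δ: Δ0=6, Δ1=-3/2
row 1: diag=6, rhs=-45; c'=1/3, d'=-15/2
back: M1=-15/2
M: M0=0, M1=-15/2, M2=0
seg 0: a=-4, c=M0/2=0, d=(M1−M0)/(6·1)=-5/4, b=Δ0−h0·(2M0+M1)/6=29/4
seg 1: a=2, c=M1/2=-15/4, d=(M2−M1)/(6·2)=5/8, b=Δ1−h1·(2M1+M2)/6=7/2
t_q=2 → seg 1, τ=1; S=2+7/2·τ+-15/4·τ²+5/8·τ³=19/8

  seg 0: a=-4 b=29/4 c=0 d=-5/4
  seg 1: a=2 b=7/2 c=-15/4 d=5/8
S(2) = 19/8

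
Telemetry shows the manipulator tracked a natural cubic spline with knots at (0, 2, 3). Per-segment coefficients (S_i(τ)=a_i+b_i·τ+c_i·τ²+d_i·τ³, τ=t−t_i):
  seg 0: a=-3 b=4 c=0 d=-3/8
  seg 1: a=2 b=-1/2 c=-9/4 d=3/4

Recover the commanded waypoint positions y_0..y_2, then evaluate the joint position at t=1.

y_0=-3 y_1=2 y_2=0
S(1) = 5/8

y_0 = S_0(0) = a_0 = -3
y_1 = S_1(0) = a_1 = 2
y_2 = S_1(1) = 0
t_q=1 is in segment 0 (τ=1); S_0(τ)=5/8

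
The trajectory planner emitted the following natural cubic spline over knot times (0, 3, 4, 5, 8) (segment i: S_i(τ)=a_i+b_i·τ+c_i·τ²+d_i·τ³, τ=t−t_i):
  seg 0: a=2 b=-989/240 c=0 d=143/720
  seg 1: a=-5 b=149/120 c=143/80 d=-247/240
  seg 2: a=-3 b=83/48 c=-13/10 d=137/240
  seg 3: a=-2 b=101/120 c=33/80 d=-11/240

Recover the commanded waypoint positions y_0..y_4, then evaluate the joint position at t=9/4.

y_0=2 y_1=-5 y_2=-3 y_3=-2 y_4=3
S(9/4) = -25649/5120

y_0 = S_0(0) = a_0 = 2
y_1 = S_1(0) = a_1 = -5
y_2 = S_2(0) = a_2 = -3
y_3 = S_3(0) = a_3 = -2
y_4 = S_3(3) = 3
t_q=9/4 is in segment 0 (τ=9/4); S_0(τ)=-25649/5120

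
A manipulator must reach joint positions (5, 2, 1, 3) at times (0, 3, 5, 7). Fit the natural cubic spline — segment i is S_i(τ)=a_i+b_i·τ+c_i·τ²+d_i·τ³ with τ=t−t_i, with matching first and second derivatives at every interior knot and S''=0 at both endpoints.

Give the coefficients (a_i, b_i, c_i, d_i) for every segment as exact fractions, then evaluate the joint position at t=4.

Δ: Δ0=-1, Δ1=-1/2, Δ2=1
row 1: diag=10, rhs=3; c'=1/5, d'=3/10
row 2: denom=8−2·1/5=38/5; d'=(9−2·3/10)/(38/5)=21/19
back: M2=21/19
back: M1=3/10−1/5·21/19=3/38
M: M0=0, M1=3/38, M2=21/19, M3=0
seg 0: a=5, c=M0/2=0, d=(M1−M0)/(6·3)=1/228, b=Δ0−h0·(2M0+M1)/6=-79/76
seg 1: a=2, c=M1/2=3/76, d=(M2−M1)/(6·2)=13/152, b=Δ1−h1·(2M1+M2)/6=-35/38
seg 2: a=1, c=M2/2=21/38, d=(M3−M2)/(6·2)=-7/76, b=Δ2−h2·(2M2+M3)/6=5/19
t_q=4 → seg 1, τ=1; S=2+-35/38·τ+3/76·τ²+13/152·τ³=183/152

  seg 0: a=5 b=-79/76 c=0 d=1/228
  seg 1: a=2 b=-35/38 c=3/76 d=13/152
  seg 2: a=1 b=5/19 c=21/38 d=-7/76
S(4) = 183/152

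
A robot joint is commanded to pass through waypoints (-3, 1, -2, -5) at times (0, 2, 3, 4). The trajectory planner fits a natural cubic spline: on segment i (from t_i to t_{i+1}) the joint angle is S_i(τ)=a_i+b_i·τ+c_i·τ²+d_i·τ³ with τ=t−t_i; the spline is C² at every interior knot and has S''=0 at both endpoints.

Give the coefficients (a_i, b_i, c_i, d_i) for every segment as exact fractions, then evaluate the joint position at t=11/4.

  seg 0: a=-3 b=86/23 c=0 d=-10/23
  seg 1: a=1 b=-34/23 c=-60/23 d=25/23
  seg 2: a=-2 b=-79/23 c=15/23 d=-5/23
S(11/4) = -1645/1472

Δ: Δ0=2, Δ1=-3, Δ2=-3
row 1: diag=6, rhs=-30; c'=1/6, d'=-5
row 2: denom=4−1·1/6=23/6; d'=(0−1·-5)/(23/6)=30/23
back: M2=30/23
back: M1=-5−1/6·30/23=-120/23
M: M0=0, M1=-120/23, M2=30/23, M3=0
seg 0: a=-3, c=M0/2=0, d=(M1−M0)/(6·2)=-10/23, b=Δ0−h0·(2M0+M1)/6=86/23
seg 1: a=1, c=M1/2=-60/23, d=(M2−M1)/(6·1)=25/23, b=Δ1−h1·(2M1+M2)/6=-34/23
seg 2: a=-2, c=M2/2=15/23, d=(M3−M2)/(6·1)=-5/23, b=Δ2−h2·(2M2+M3)/6=-79/23
t_q=11/4 → seg 1, τ=3/4; S=1+-34/23·τ+-60/23·τ²+25/23·τ³=-1645/1472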